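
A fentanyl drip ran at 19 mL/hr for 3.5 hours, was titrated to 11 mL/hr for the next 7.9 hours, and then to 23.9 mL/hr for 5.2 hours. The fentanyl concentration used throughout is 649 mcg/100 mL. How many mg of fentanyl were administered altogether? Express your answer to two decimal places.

Concentration = 649 mcg ÷ 100 mL = 6.49 mcg/mL
Stage 1: 19 mL/hr × 3.5 hr = 66.5 mL → 66.5 mL × 6.49 mcg/mL = 431.585 mcg
Stage 2: 11 mL/hr × 7.9 hr = 86.9 mL → 86.9 mL × 6.49 mcg/mL = 563.981 mcg
Stage 3: 23.9 mL/hr × 5.2 hr = 124.28 mL → 124.28 mL × 6.49 mcg/mL = 806.5772 mcg
Total = 431.585 + 563.981 + 806.5772 = 1802.143 mcg = 1.802143 mg

1.80 mg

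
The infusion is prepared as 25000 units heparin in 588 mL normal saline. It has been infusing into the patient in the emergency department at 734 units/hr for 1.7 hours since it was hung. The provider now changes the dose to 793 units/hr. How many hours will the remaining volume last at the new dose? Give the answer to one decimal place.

Initial rate:
Concentration = 25000 units ÷ 588 mL = 42.51701 units/mL
Rate = 734 units/hr ÷ 42.51701 units/mL = 17.26368 mL/hr
Volume infused so far = 17.26368 mL/hr × 1.7 hr = 29.34826 mL
Volume remaining = 588 − 29.34826 = 558.6517 mL
New rate:
Rate = 793 units/hr ÷ 42.51701 units/mL = 18.65136 mL/hr
Time remaining = 558.6517 mL ÷ 18.65136 mL/hr = 29.95233 hr

30.0 hours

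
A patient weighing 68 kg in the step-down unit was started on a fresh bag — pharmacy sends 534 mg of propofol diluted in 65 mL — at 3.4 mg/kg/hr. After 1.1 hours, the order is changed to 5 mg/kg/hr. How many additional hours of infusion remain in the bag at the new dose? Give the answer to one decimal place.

Initial rate:
Dose = 3.4 mg/kg/hr × 68 kg = 231.2 mg/hr
Concentration = 534 mg ÷ 65 mL = 8.215385 mg/mL
Rate = 231.2 mg/hr ÷ 8.215385 mg/mL = 28.14232 mL/hr
Volume infused so far = 28.14232 mL/hr × 1.1 hr = 30.95655 mL
Volume remaining = 65 − 30.95655 = 34.04345 mL
New rate:
Dose = 5 mg/kg/hr × 68 kg = 340 mg/hr
Rate = 340 mg/hr ÷ 8.215385 mg/mL = 41.38577 mL/hr
Time remaining = 34.04345 mL ÷ 41.38577 mL/hr = 0.8225882 hr

0.8 hours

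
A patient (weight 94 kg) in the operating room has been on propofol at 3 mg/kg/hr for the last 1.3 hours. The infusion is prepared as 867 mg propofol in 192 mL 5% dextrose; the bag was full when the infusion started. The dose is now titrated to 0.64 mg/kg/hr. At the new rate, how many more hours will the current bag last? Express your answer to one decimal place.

Initial rate:
Dose = 3 mg/kg/hr × 94 kg = 282 mg/hr
Concentration = 867 mg ÷ 192 mL = 4.515625 mg/mL
Rate = 282 mg/hr ÷ 4.515625 mg/mL = 62.44983 mL/hr
Volume infused so far = 62.44983 mL/hr × 1.3 hr = 81.18478 mL
Volume remaining = 192 − 81.18478 = 110.8152 mL
New rate:
Dose = 0.64 mg/kg/hr × 94 kg = 60.16 mg/hr
Rate = 60.16 mg/hr ÷ 4.515625 mg/mL = 13.32263 mL/hr
Time remaining = 110.8152 mL ÷ 13.32263 mL/hr = 8.317819 hr

8.3 hours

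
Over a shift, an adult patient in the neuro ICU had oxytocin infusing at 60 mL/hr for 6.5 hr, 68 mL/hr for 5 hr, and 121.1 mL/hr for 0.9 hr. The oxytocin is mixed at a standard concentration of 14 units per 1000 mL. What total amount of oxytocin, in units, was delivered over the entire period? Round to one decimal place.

Concentration = 14 units ÷ 1000 mL = 0.014 units/mL
Stage 1: 60 mL/hr × 6.5 hr = 390 mL → 390 mL × 0.014 units/mL = 5.46 units
Stage 2: 68 mL/hr × 5 hr = 340 mL → 340 mL × 0.014 units/mL = 4.76 units
Stage 3: 121.1 mL/hr × 0.9 hr = 108.99 mL → 108.99 mL × 0.014 units/mL = 1.52586 units
Total = 5.46 + 4.76 + 1.52586 = 11.74586 units

11.7 units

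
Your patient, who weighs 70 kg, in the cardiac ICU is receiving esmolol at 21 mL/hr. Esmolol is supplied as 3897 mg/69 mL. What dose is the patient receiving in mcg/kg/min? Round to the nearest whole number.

Concentration = 3897 mg ÷ 69 mL = 56.47826 mg/mL = 56478.26 mcg/mL
Drug rate = 21 mL/hr × 56478.26 mcg/mL = 1186043 mcg/hr
1186043 mcg/hr ÷ 60 min/hr = 19767.39 mcg/min
19767.39 mcg/min ÷ 70 kg = 282.3913 mcg/kg/min

282 mcg/kg/min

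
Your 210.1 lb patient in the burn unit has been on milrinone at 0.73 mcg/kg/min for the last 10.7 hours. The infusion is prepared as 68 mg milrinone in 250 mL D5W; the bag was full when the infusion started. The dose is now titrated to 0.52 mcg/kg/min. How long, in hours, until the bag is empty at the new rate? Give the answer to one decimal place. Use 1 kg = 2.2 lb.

7.8 hours

Initial rate:
Weight = 210.1 lb ÷ 2.2 lb/kg = 95.5 kg
Dose = 0.73 mcg/kg/min × 95.5 kg = 69.715 mcg/min
69.715 mcg/min × 60 min/hr = 4182.9 mcg/hr
Concentration = 68 mg ÷ 250 mL = 0.272 mg/mL = 272 mcg/mL
Rate = 4182.9 mcg/hr ÷ 272 mcg/mL = 15.37831 mL/hr
Volume infused so far = 15.37831 mL/hr × 10.7 hr = 164.5479 mL
Volume remaining = 250 − 164.5479 = 85.4521 mL
New rate:
Dose = 0.52 mcg/kg/min × 95.5 kg = 49.66 mcg/min
49.66 mcg/min × 60 min/hr = 2979.6 mcg/hr
Rate = 2979.6 mcg/hr ÷ 272 mcg/mL = 10.95441 mL/hr
Time remaining = 85.4521 mL ÷ 10.95441 mL/hr = 7.800701 hr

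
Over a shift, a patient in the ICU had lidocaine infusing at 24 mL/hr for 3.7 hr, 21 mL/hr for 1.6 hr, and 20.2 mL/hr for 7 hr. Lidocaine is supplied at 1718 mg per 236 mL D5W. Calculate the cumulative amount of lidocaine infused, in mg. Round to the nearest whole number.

Concentration = 1718 mg ÷ 236 mL = 7.279661 mg/mL
Stage 1: 24 mL/hr × 3.7 hr = 88.8 mL → 88.8 mL × 7.279661 mg/mL = 646.4339 mg
Stage 2: 21 mL/hr × 1.6 hr = 33.6 mL → 33.6 mL × 7.279661 mg/mL = 244.5966 mg
Stage 3: 20.2 mL/hr × 7 hr = 141.4 mL → 141.4 mL × 7.279661 mg/mL = 1029.344 mg
Total = 646.4339 + 244.5966 + 1029.344 = 1920.375 mg

1920 mg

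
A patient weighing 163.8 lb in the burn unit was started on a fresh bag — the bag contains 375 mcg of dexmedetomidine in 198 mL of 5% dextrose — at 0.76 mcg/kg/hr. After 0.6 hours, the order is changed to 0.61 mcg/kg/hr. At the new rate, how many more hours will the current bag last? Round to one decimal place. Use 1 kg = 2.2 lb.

7.5 hours

Initial rate:
Weight = 163.8 lb ÷ 2.2 lb/kg = 74.45455 kg
Dose = 0.76 mcg/kg/hr × 74.45455 kg = 56.58545 mcg/hr
Concentration = 375 mcg ÷ 198 mL = 1.893939 mcg/mL
Rate = 56.58545 mcg/hr ÷ 1.893939 mcg/mL = 29.87712 mL/hr
Volume infused so far = 29.87712 mL/hr × 0.6 hr = 17.92627 mL
Volume remaining = 198 − 17.92627 = 180.0737 mL
New rate:
Dose = 0.61 mcg/kg/hr × 74.45455 kg = 45.41727 mcg/hr
Rate = 45.41727 mcg/hr ÷ 1.893939 mcg/mL = 23.98032 mL/hr
Time remaining = 180.0737 mL ÷ 23.98032 mL/hr = 7.50923 hr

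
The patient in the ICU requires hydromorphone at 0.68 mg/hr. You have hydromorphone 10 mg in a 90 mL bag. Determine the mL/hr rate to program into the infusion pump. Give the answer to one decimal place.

Concentration = 10 mg ÷ 90 mL = 0.1111111 mg/mL
Rate = 0.68 mg/hr ÷ 0.1111111 mg/mL = 6.12 mL/hr

6.1 mL/hr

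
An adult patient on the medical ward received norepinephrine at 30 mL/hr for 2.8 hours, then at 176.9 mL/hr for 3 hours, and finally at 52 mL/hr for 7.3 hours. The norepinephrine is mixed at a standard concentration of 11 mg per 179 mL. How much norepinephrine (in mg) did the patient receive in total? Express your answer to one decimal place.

Concentration = 11 mg ÷ 179 mL = 0.06145251 mg/mL
Stage 1: 30 mL/hr × 2.8 hr = 84 mL → 84 mL × 0.06145251 mg/mL = 5.162011 mg
Stage 2: 176.9 mL/hr × 3 hr = 530.7 mL → 530.7 mL × 0.06145251 mg/mL = 32.61285 mg
Stage 3: 52 mL/hr × 7.3 hr = 379.6 mL → 379.6 mL × 0.06145251 mg/mL = 23.32737 mg
Total = 5.162011 + 32.61285 + 23.32737 = 61.10223 mg

61.1 mg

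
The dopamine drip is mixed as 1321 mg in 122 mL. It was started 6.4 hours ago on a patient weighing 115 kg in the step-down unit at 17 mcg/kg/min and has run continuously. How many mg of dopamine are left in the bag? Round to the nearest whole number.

Dose = 17 mcg/kg/min × 115 kg = 1955 mcg/min
1955 mcg/min × 60 min/hr = 117300 mcg/hr
Concentration = 1321 mg ÷ 122 mL = 10.82787 mg/mL = 10827.87 mcg/mL
Rate = 117300 mcg/hr ÷ 10827.87 mcg/mL = 10.83316 mL/hr
Volume infused = 10.83316 mL/hr × 6.4 hr = 69.3322 mL
Volume remaining = 122 − 69.3322 = 52.6678 mL
Drug remaining = 52.6678 mL × 10827.87 mcg/mL = 570280 mcg = 570.28 mg

570 mg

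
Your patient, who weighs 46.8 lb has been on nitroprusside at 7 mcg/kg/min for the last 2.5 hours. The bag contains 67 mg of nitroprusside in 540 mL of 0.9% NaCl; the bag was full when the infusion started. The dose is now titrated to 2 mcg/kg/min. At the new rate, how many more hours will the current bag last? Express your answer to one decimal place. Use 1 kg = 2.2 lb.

17.5 hours

Initial rate:
Weight = 46.8 lb ÷ 2.2 lb/kg = 21.27273 kg
Dose = 7 mcg/kg/min × 21.27273 kg = 148.9091 mcg/min
148.9091 mcg/min × 60 min/hr = 8934.545 mcg/hr
Concentration = 67 mg ÷ 540 mL = 0.1240741 mg/mL = 124.0741 mcg/mL
Rate = 8934.545 mcg/hr ÷ 124.0741 mcg/mL = 72.00977 mL/hr
Volume infused so far = 72.00977 mL/hr × 2.5 hr = 180.0244 mL
Volume remaining = 540 − 180.0244 = 359.9756 mL
New rate:
Dose = 2 mcg/kg/min × 21.27273 kg = 42.54545 mcg/min
42.54545 mcg/min × 60 min/hr = 2552.727 mcg/hr
Rate = 2552.727 mcg/hr ÷ 124.0741 mcg/mL = 20.57422 mL/hr
Time remaining = 359.9756 mL ÷ 20.57422 mL/hr = 17.49644 hr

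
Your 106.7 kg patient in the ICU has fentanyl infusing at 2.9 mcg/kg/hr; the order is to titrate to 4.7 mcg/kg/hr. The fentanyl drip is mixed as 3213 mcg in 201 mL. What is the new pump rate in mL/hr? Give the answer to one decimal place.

31.4 mL/hr

Dose = 4.7 mcg/kg/hr × 106.7 kg = 501.49 mcg/hr
Concentration = 3213 mcg ÷ 201 mL = 15.98507 mcg/mL
Rate = 501.49 mcg/hr ÷ 15.98507 mcg/mL = 31.37239 mL/hr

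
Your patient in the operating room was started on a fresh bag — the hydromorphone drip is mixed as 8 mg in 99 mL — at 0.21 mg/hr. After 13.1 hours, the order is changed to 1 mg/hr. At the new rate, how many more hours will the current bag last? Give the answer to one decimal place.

Initial rate:
Concentration = 8 mg ÷ 99 mL = 0.08080808 mg/mL
Rate = 0.21 mg/hr ÷ 0.08080808 mg/mL = 2.59875 mL/hr
Volume infused so far = 2.59875 mL/hr × 13.1 hr = 34.04363 mL
Volume remaining = 99 − 34.04363 = 64.95637 mL
New rate:
Rate = 1 mg/hr ÷ 0.08080808 mg/mL = 12.375 mL/hr
Time remaining = 64.95637 mL ÷ 12.375 mL/hr = 5.249 hr

5.2 hours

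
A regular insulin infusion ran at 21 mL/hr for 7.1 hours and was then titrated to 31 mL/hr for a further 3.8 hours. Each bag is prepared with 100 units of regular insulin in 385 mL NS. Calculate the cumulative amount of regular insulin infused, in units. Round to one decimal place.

69.3 units

Concentration = 100 units ÷ 385 mL = 0.2597403 units/mL
Stage 1: 21 mL/hr × 7.1 hr = 149.1 mL → 149.1 mL × 0.2597403 units/mL = 38.72727 units
Stage 2: 31 mL/hr × 3.8 hr = 117.8 mL → 117.8 mL × 0.2597403 units/mL = 30.5974 units
Total = 38.72727 + 30.5974 = 69.32468 units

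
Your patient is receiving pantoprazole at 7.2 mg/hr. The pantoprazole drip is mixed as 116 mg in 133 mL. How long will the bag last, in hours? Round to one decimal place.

16.1 hours

Concentration = 116 mg ÷ 133 mL = 0.8721805 mg/mL
Rate = 7.2 mg/hr ÷ 0.8721805 mg/mL = 8.255172 mL/hr
Duration = 133 mL ÷ 8.255172 mL/hr = 16.11111 hr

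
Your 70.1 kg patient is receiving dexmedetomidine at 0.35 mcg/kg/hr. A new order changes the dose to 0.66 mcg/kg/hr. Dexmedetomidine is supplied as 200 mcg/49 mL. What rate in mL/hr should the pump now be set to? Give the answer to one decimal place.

Dose = 0.66 mcg/kg/hr × 70.1 kg = 46.266 mcg/hr
Concentration = 200 mcg ÷ 49 mL = 4.081633 mcg/mL
Rate = 46.266 mcg/hr ÷ 4.081633 mcg/mL = 11.33517 mL/hr

11.3 mL/hr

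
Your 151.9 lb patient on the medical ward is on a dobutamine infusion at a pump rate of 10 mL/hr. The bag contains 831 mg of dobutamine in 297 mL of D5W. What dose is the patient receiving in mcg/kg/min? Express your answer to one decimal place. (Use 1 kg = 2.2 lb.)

Weight = 151.9 lb ÷ 2.2 lb/kg = 69.04545 kg
Concentration = 831 mg ÷ 297 mL = 2.79798 mg/mL = 2797.98 mcg/mL
Drug rate = 10 mL/hr × 2797.98 mcg/mL = 27979.8 mcg/hr
27979.8 mcg/hr ÷ 60 min/hr = 466.33 mcg/min
466.33 mcg/min ÷ 69.04545 kg = 6.753956 mcg/kg/min

6.8 mcg/kg/min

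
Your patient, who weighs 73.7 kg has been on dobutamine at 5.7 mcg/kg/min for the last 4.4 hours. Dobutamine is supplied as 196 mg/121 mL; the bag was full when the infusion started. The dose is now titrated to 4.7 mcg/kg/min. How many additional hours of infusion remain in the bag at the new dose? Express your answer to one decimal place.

Initial rate:
Dose = 5.7 mcg/kg/min × 73.7 kg = 420.09 mcg/min
420.09 mcg/min × 60 min/hr = 25205.4 mcg/hr
Concentration = 196 mg ÷ 121 mL = 1.619835 mg/mL = 1619.835 mcg/mL
Rate = 25205.4 mcg/hr ÷ 1619.835 mcg/mL = 15.56048 mL/hr
Volume infused so far = 15.56048 mL/hr × 4.4 hr = 68.4661 mL
Volume remaining = 121 − 68.4661 = 52.5339 mL
New rate:
Dose = 4.7 mcg/kg/min × 73.7 kg = 346.39 mcg/min
346.39 mcg/min × 60 min/hr = 20783.4 mcg/hr
Rate = 20783.4 mcg/hr ÷ 1619.835 mcg/mL = 12.83057 mL/hr
Time remaining = 52.5339 mL ÷ 12.83057 mL/hr = 4.094433 hr

4.1 hours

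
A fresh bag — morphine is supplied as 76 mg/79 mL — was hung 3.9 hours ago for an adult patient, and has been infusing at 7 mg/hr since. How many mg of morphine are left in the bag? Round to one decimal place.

48.7 mg

Concentration = 76 mg ÷ 79 mL = 0.9620253 mg/mL
Rate = 7 mg/hr ÷ 0.9620253 mg/mL = 7.276316 mL/hr
Volume infused = 7.276316 mL/hr × 3.9 hr = 28.37763 mL
Volume remaining = 79 − 28.37763 = 50.62237 mL
Drug remaining = 50.62237 mL × 0.9620253 mg/mL = 48.7 mg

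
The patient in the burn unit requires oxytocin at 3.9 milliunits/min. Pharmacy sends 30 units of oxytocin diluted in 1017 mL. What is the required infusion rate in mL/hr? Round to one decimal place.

7.9 mL/hr

3.9 milliunits/min × 60 min/hr = 234 milliunits/hr
Concentration = 30 units ÷ 1017 mL = 0.02949853 units/mL = 29.49853 milliunits/mL
Rate = 234 milliunits/hr ÷ 29.49853 milliunits/mL = 7.9326 mL/hr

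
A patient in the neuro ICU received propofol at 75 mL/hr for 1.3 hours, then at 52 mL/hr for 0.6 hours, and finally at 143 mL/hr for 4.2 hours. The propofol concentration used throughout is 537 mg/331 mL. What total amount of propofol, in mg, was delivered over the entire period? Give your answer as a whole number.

Concentration = 537 mg ÷ 331 mL = 1.622356 mg/mL
Stage 1: 75 mL/hr × 1.3 hr = 97.5 mL → 97.5 mL × 1.622356 mg/mL = 158.1798 mg
Stage 2: 52 mL/hr × 0.6 hr = 31.2 mL → 31.2 mL × 1.622356 mg/mL = 50.61752 mg
Stage 3: 143 mL/hr × 4.2 hr = 600.6 mL → 600.6 mL × 1.622356 mg/mL = 974.3873 mg
Total = 158.1798 + 50.61752 + 974.3873 = 1183.185 mg

1183 mg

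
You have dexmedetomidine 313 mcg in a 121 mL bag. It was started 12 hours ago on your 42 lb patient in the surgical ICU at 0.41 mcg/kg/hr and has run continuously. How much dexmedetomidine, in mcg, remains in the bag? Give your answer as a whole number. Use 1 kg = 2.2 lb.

Weight = 42 lb ÷ 2.2 lb/kg = 19.09091 kg
Dose = 0.41 mcg/kg/hr × 19.09091 kg = 7.827273 mcg/hr
Concentration = 313 mcg ÷ 121 mL = 2.586777 mcg/mL
Rate = 7.827273 mcg/hr ÷ 2.586777 mcg/mL = 3.025879 mL/hr
Volume infused = 3.025879 mL/hr × 12 hr = 36.31054 mL
Volume remaining = 121 − 36.31054 = 84.68946 mL
Drug remaining = 84.68946 mL × 2.586777 mcg/mL = 219.0727 mcg

219 mcg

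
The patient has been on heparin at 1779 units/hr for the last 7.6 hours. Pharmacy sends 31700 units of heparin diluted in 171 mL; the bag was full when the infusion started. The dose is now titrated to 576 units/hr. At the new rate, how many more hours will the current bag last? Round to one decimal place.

Initial rate:
Concentration = 31700 units ÷ 171 mL = 185.3801 units/mL
Rate = 1779 units/hr ÷ 185.3801 units/mL = 9.596498 mL/hr
Volume infused so far = 9.596498 mL/hr × 7.6 hr = 72.93339 mL
Volume remaining = 171 − 72.93339 = 98.06661 mL
New rate:
Rate = 576 units/hr ÷ 185.3801 units/mL = 3.107129 mL/hr
Time remaining = 98.06661 mL ÷ 3.107129 mL/hr = 31.56181 hr

31.6 hours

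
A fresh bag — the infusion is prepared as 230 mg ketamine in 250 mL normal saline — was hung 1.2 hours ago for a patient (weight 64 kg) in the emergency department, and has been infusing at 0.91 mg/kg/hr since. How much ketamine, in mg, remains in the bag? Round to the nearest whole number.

160 mg

Dose = 0.91 mg/kg/hr × 64 kg = 58.24 mg/hr
Concentration = 230 mg ÷ 250 mL = 0.92 mg/mL
Rate = 58.24 mg/hr ÷ 0.92 mg/mL = 63.30435 mL/hr
Volume infused = 63.30435 mL/hr × 1.2 hr = 75.96522 mL
Volume remaining = 250 − 75.96522 = 174.0348 mL
Drug remaining = 174.0348 mL × 0.92 mg/mL = 160.112 mg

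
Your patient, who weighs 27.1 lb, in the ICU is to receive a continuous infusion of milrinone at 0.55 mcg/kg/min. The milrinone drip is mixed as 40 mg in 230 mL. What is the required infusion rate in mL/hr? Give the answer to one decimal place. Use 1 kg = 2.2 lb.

Weight = 27.1 lb ÷ 2.2 lb/kg = 12.31818 kg
Dose = 0.55 mcg/kg/min × 12.31818 kg = 6.775 mcg/min
6.775 mcg/min × 60 min/hr = 406.5 mcg/hr
Concentration = 40 mg ÷ 230 mL = 0.173913 mg/mL = 173.913 mcg/mL
Rate = 406.5 mcg/hr ÷ 173.913 mcg/mL = 2.337375 mL/hr

2.3 mL/hr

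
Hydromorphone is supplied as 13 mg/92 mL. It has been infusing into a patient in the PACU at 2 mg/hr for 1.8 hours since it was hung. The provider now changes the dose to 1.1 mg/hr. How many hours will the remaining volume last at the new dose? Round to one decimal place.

8.5 hours

Initial rate:
Concentration = 13 mg ÷ 92 mL = 0.1413043 mg/mL
Rate = 2 mg/hr ÷ 0.1413043 mg/mL = 14.15385 mL/hr
Volume infused so far = 14.15385 mL/hr × 1.8 hr = 25.47692 mL
Volume remaining = 92 − 25.47692 = 66.52308 mL
New rate:
Rate = 1.1 mg/hr ÷ 0.1413043 mg/mL = 7.784615 mL/hr
Time remaining = 66.52308 mL ÷ 7.784615 mL/hr = 8.545455 hr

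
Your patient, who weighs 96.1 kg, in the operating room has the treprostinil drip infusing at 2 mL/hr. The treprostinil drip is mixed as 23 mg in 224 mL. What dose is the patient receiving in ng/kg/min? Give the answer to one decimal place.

35.6 ng/kg/min

Concentration = 23 mg ÷ 224 mL = 0.1026786 mg/mL = 102678.6 ng/mL
Drug rate = 2 mL/hr × 102678.6 ng/mL = 205357.1 ng/hr
205357.1 ng/hr ÷ 60 min/hr = 3422.619 ng/min
3422.619 ng/min ÷ 96.1 kg = 35.61518 ng/kg/min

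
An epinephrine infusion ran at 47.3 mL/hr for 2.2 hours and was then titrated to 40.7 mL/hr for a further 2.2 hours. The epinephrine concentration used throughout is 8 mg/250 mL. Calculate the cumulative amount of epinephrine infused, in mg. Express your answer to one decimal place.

6.2 mg

Concentration = 8 mg ÷ 250 mL = 0.032 mg/mL
Stage 1: 47.3 mL/hr × 2.2 hr = 104.06 mL → 104.06 mL × 0.032 mg/mL = 3.32992 mg
Stage 2: 40.7 mL/hr × 2.2 hr = 89.54 mL → 89.54 mL × 0.032 mg/mL = 2.86528 mg
Total = 3.32992 + 2.86528 = 6.1952 mg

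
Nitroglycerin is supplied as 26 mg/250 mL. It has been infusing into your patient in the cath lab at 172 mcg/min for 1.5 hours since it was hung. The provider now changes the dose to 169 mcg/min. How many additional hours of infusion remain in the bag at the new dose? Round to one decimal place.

Initial rate:
172 mcg/min × 60 min/hr = 10320 mcg/hr
Concentration = 26 mg ÷ 250 mL = 0.104 mg/mL = 104 mcg/mL
Rate = 10320 mcg/hr ÷ 104 mcg/mL = 99.23077 mL/hr
Volume infused so far = 99.23077 mL/hr × 1.5 hr = 148.8462 mL
Volume remaining = 250 − 148.8462 = 101.1538 mL
New rate:
169 mcg/min × 60 min/hr = 10140 mcg/hr
Rate = 10140 mcg/hr ÷ 104 mcg/mL = 97.5 mL/hr
Time remaining = 101.1538 mL ÷ 97.5 mL/hr = 1.037475 hr

1.0 hours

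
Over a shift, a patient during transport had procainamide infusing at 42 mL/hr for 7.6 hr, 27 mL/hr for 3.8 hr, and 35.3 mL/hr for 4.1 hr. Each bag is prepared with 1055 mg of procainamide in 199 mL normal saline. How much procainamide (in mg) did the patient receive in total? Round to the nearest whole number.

Concentration = 1055 mg ÷ 199 mL = 5.301508 mg/mL
Stage 1: 42 mL/hr × 7.6 hr = 319.2 mL → 319.2 mL × 5.301508 mg/mL = 1692.241 mg
Stage 2: 27 mL/hr × 3.8 hr = 102.6 mL → 102.6 mL × 5.301508 mg/mL = 543.9347 mg
Stage 3: 35.3 mL/hr × 4.1 hr = 144.73 mL → 144.73 mL × 5.301508 mg/mL = 767.2872 mg
Total = 1692.241 + 543.9347 + 767.2872 = 3003.463 mg

3003 mg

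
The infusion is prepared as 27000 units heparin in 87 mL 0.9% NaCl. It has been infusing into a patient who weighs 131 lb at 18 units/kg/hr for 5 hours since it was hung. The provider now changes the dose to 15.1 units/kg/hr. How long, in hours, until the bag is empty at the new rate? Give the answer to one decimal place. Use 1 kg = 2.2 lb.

Initial rate:
Weight = 131 lb ÷ 2.2 lb/kg = 59.54545 kg
Dose = 18 units/kg/hr × 59.54545 kg = 1071.818 units/hr
Concentration = 27000 units ÷ 87 mL = 310.3448 units/mL
Rate = 1071.818 units/hr ÷ 310.3448 units/mL = 3.453636 mL/hr
Volume infused so far = 3.453636 mL/hr × 5 hr = 17.26818 mL
Volume remaining = 87 − 17.26818 = 69.73182 mL
New rate:
Dose = 15.1 units/kg/hr × 59.54545 kg = 899.1364 units/hr
Rate = 899.1364 units/hr ÷ 310.3448 units/mL = 2.897217 mL/hr
Time remaining = 69.73182 mL ÷ 2.897217 mL/hr = 24.06855 hr

24.1 hours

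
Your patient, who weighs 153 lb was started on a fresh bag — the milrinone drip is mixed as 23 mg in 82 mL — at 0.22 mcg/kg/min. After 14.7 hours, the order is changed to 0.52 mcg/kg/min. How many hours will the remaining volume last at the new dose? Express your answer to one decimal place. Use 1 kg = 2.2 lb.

Initial rate:
Weight = 153 lb ÷ 2.2 lb/kg = 69.54545 kg
Dose = 0.22 mcg/kg/min × 69.54545 kg = 15.3 mcg/min
15.3 mcg/min × 60 min/hr = 918 mcg/hr
Concentration = 23 mg ÷ 82 mL = 0.2804878 mg/mL = 280.4878 mcg/mL
Rate = 918 mcg/hr ÷ 280.4878 mcg/mL = 3.27287 mL/hr
Volume infused so far = 3.27287 mL/hr × 14.7 hr = 48.11118 mL
Volume remaining = 82 − 48.11118 = 33.88882 mL
New rate:
Dose = 0.52 mcg/kg/min × 69.54545 kg = 36.16364 mcg/min
36.16364 mcg/min × 60 min/hr = 2169.818 mcg/hr
Rate = 2169.818 mcg/hr ÷ 280.4878 mcg/mL = 7.735874 mL/hr
Time remaining = 33.88882 mL ÷ 7.735874 mL/hr = 4.380736 hr

4.4 hours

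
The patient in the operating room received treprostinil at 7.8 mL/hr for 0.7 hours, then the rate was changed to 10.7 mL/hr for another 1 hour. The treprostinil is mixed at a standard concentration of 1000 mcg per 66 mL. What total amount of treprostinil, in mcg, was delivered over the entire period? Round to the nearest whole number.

Concentration = 1000 mcg ÷ 66 mL = 15.15152 mcg/mL
Stage 1: 7.8 mL/hr × 0.7 hr = 5.46 mL → 5.46 mL × 15.15152 mcg/mL = 82.72727 mcg
Stage 2: 10.7 mL/hr × 1 hr = 10.7 mL → 10.7 mL × 15.15152 mcg/mL = 162.1212 mcg
Total = 82.72727 + 162.1212 = 244.8485 mcg

245 mcg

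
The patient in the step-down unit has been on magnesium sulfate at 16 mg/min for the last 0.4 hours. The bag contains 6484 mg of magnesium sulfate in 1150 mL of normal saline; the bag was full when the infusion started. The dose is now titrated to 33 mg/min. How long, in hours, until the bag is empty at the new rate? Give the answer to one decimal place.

Initial rate:
16 mg/min × 60 min/hr = 960 mg/hr
Concentration = 6484 mg ÷ 1150 mL = 5.638261 mg/mL
Rate = 960 mg/hr ÷ 5.638261 mg/mL = 170.2653 mL/hr
Volume infused so far = 170.2653 mL/hr × 0.4 hr = 68.10611 mL
Volume remaining = 1150 − 68.10611 = 1081.894 mL
New rate:
33 mg/min × 60 min/hr = 1980 mg/hr
Rate = 1980 mg/hr ÷ 5.638261 mg/mL = 351.1721 mL/hr
Time remaining = 1081.894 mL ÷ 351.1721 mL/hr = 3.080808 hr

3.1 hours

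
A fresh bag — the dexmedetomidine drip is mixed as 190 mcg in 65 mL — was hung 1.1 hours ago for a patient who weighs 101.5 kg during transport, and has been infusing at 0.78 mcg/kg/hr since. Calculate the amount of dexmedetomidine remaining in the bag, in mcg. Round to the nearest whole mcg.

Dose = 0.78 mcg/kg/hr × 101.5 kg = 79.17 mcg/hr
Concentration = 190 mcg ÷ 65 mL = 2.923077 mcg/mL
Rate = 79.17 mcg/hr ÷ 2.923077 mcg/mL = 27.08447 mL/hr
Volume infused = 27.08447 mL/hr × 1.1 hr = 29.79292 mL
Volume remaining = 65 − 29.79292 = 35.20708 mL
Drug remaining = 35.20708 mL × 2.923077 mcg/mL = 102.913 mcg

103 mcg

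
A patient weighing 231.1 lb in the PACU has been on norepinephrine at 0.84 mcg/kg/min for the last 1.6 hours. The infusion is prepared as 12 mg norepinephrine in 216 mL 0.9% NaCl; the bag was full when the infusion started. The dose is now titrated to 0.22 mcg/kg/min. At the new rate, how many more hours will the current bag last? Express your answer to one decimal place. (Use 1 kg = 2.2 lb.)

Initial rate:
Weight = 231.1 lb ÷ 2.2 lb/kg = 105.0455 kg
Dose = 0.84 mcg/kg/min × 105.0455 kg = 88.23818 mcg/min
88.23818 mcg/min × 60 min/hr = 5294.291 mcg/hr
Concentration = 12 mg ÷ 216 mL = 0.05555556 mg/mL = 55.55556 mcg/mL
Rate = 5294.291 mcg/hr ÷ 55.55556 mcg/mL = 95.29724 mL/hr
Volume infused so far = 95.29724 mL/hr × 1.6 hr = 152.4756 mL
Volume remaining = 216 − 152.4756 = 63.52442 mL
New rate:
Dose = 0.22 mcg/kg/min × 105.0455 kg = 23.11 mcg/min
23.11 mcg/min × 60 min/hr = 1386.6 mcg/hr
Rate = 1386.6 mcg/hr ÷ 55.55556 mcg/mL = 24.9588 mL/hr
Time remaining = 63.52442 mL ÷ 24.9588 mL/hr = 2.545171 hr

2.5 hours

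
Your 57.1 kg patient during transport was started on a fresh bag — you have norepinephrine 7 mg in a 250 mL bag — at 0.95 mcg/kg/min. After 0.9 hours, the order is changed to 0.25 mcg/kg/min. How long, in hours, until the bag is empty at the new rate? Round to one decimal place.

4.8 hours

Initial rate:
Dose = 0.95 mcg/kg/min × 57.1 kg = 54.245 mcg/min
54.245 mcg/min × 60 min/hr = 3254.7 mcg/hr
Concentration = 7 mg ÷ 250 mL = 0.028 mg/mL = 28 mcg/mL
Rate = 3254.7 mcg/hr ÷ 28 mcg/mL = 116.2393 mL/hr
Volume infused so far = 116.2393 mL/hr × 0.9 hr = 104.6154 mL
Volume remaining = 250 − 104.6154 = 145.3846 mL
New rate:
Dose = 0.25 mcg/kg/min × 57.1 kg = 14.275 mcg/min
14.275 mcg/min × 60 min/hr = 856.5 mcg/hr
Rate = 856.5 mcg/hr ÷ 28 mcg/mL = 30.58929 mL/hr
Time remaining = 145.3846 mL ÷ 30.58929 mL/hr = 4.752796 hr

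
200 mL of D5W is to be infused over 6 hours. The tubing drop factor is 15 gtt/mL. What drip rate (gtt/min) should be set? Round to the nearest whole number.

8 gtt/min

200 mL ÷ (6 hr × 60 = 360 min) = 0.5555556 mL/min
0.5555556 mL/min × 15 gtt/mL = 8.333333 gtt/min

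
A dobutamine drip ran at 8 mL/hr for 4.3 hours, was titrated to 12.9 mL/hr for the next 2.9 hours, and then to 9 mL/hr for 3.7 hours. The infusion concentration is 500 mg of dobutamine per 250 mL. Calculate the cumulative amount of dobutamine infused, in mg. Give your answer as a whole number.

Concentration = 500 mg ÷ 250 mL = 2 mg/mL
Stage 1: 8 mL/hr × 4.3 hr = 34.4 mL → 34.4 mL × 2 mg/mL = 68.8 mg
Stage 2: 12.9 mL/hr × 2.9 hr = 37.41 mL → 37.41 mL × 2 mg/mL = 74.82 mg
Stage 3: 9 mL/hr × 3.7 hr = 33.3 mL → 33.3 mL × 2 mg/mL = 66.6 mg
Total = 68.8 + 74.82 + 66.6 = 210.22 mg

210 mg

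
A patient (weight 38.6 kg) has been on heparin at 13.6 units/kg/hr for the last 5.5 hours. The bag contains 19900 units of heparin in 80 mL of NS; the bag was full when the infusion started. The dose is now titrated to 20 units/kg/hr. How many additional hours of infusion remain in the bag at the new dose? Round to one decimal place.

Initial rate:
Dose = 13.6 units/kg/hr × 38.6 kg = 524.96 units/hr
Concentration = 19900 units ÷ 80 mL = 248.75 units/mL
Rate = 524.96 units/hr ÷ 248.75 units/mL = 2.110392 mL/hr
Volume infused so far = 2.110392 mL/hr × 5.5 hr = 11.60716 mL
Volume remaining = 80 − 11.60716 = 68.39284 mL
New rate:
Dose = 20 units/kg/hr × 38.6 kg = 772 units/hr
Rate = 772 units/hr ÷ 248.75 units/mL = 3.103518 mL/hr
Time remaining = 68.39284 mL ÷ 3.103518 mL/hr = 22.0372 hr

22.0 hours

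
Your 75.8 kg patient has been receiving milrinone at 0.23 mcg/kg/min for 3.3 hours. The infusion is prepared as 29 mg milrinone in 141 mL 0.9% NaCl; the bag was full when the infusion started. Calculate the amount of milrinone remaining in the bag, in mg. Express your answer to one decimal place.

Dose = 0.23 mcg/kg/min × 75.8 kg = 17.434 mcg/min
17.434 mcg/min × 60 min/hr = 1046.04 mcg/hr
Concentration = 29 mg ÷ 141 mL = 0.2056738 mg/mL = 205.6738 mcg/mL
Rate = 1046.04 mcg/hr ÷ 205.6738 mcg/mL = 5.085919 mL/hr
Volume infused = 5.085919 mL/hr × 3.3 hr = 16.78353 mL
Volume remaining = 141 − 16.78353 = 124.2165 mL
Drug remaining = 124.2165 mL × 205.6738 mcg/mL = 25548.07 mcg = 25.54807 mg

25.5 mg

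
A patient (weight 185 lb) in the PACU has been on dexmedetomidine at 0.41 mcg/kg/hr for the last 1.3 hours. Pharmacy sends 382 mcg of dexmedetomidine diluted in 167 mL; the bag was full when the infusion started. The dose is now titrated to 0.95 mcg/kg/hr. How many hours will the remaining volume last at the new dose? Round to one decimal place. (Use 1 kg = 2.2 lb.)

4.2 hours

Initial rate:
Weight = 185 lb ÷ 2.2 lb/kg = 84.09091 kg
Dose = 0.41 mcg/kg/hr × 84.09091 kg = 34.47727 mcg/hr
Concentration = 382 mcg ÷ 167 mL = 2.287425 mcg/mL
Rate = 34.47727 mcg/hr ÷ 2.287425 mcg/mL = 15.07252 mL/hr
Volume infused so far = 15.07252 mL/hr × 1.3 hr = 19.59428 mL
Volume remaining = 167 − 19.59428 = 147.4057 mL
New rate:
Dose = 0.95 mcg/kg/hr × 84.09091 kg = 79.88636 mcg/hr
Rate = 79.88636 mcg/hr ÷ 2.287425 mcg/mL = 34.92414 mL/hr
Time remaining = 147.4057 mL ÷ 34.92414 mL/hr = 4.22074 hr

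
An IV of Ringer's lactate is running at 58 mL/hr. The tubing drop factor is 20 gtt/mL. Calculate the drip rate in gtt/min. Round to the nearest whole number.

19 gtt/min

58 mL/hr ÷ 60 min/hr = 0.9666667 mL/min
0.9666667 mL/min × 20 gtt/mL = 19.33333 gtt/min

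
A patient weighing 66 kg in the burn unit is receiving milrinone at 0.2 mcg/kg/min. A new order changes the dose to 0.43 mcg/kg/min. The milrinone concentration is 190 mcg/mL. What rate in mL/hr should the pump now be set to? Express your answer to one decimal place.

9.0 mL/hr

Dose = 0.43 mcg/kg/min × 66 kg = 28.38 mcg/min
28.38 mcg/min × 60 min/hr = 1702.8 mcg/hr
Rate = 1702.8 mcg/hr ÷ 190 mcg/mL = 8.962105 mL/hr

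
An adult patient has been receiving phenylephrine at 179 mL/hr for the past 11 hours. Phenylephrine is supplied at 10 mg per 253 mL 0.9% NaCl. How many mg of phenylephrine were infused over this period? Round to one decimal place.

Concentration = 10 mg ÷ 253 mL = 0.03952569 mg/mL = 39.52569 mcg/mL
Drug rate = 179 mL/hr × 39.52569 mcg/mL = 7075.099 mcg/hr
Total = 7075.099 mcg/hr × 11 hr = 77826.09 mcg = 77.82609 mg

77.8 mg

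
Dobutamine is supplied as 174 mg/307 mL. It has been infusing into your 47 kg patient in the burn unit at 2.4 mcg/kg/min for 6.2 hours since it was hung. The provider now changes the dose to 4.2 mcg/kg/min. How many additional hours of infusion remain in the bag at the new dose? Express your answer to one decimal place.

11.1 hours

Initial rate:
Dose = 2.4 mcg/kg/min × 47 kg = 112.8 mcg/min
112.8 mcg/min × 60 min/hr = 6768 mcg/hr
Concentration = 174 mg ÷ 307 mL = 0.5667752 mg/mL = 566.7752 mcg/mL
Rate = 6768 mcg/hr ÷ 566.7752 mcg/mL = 11.94124 mL/hr
Volume infused so far = 11.94124 mL/hr × 6.2 hr = 74.0357 mL
Volume remaining = 307 − 74.0357 = 232.9643 mL
New rate:
Dose = 4.2 mcg/kg/min × 47 kg = 197.4 mcg/min
197.4 mcg/min × 60 min/hr = 11844 mcg/hr
Rate = 11844 mcg/hr ÷ 566.7752 mcg/mL = 20.89717 mL/hr
Time remaining = 232.9643 mL ÷ 20.89717 mL/hr = 11.14813 hr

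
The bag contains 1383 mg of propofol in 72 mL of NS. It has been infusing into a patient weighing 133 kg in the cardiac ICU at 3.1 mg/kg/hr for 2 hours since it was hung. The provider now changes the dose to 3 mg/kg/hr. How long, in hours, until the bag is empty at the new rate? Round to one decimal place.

1.4 hours

Initial rate:
Dose = 3.1 mg/kg/hr × 133 kg = 412.3 mg/hr
Concentration = 1383 mg ÷ 72 mL = 19.20833 mg/mL
Rate = 412.3 mg/hr ÷ 19.20833 mg/mL = 21.46464 mL/hr
Volume infused so far = 21.46464 mL/hr × 2 hr = 42.92928 mL
Volume remaining = 72 − 42.92928 = 29.07072 mL
New rate:
Dose = 3 mg/kg/hr × 133 kg = 399 mg/hr
Rate = 399 mg/hr ÷ 19.20833 mg/mL = 20.77223 mL/hr
Time remaining = 29.07072 mL ÷ 20.77223 mL/hr = 1.399499 hr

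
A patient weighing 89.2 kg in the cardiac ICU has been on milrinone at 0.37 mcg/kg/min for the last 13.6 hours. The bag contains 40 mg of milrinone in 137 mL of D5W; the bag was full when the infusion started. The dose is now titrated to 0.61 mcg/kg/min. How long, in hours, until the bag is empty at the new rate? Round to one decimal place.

4.0 hours

Initial rate:
Dose = 0.37 mcg/kg/min × 89.2 kg = 33.004 mcg/min
33.004 mcg/min × 60 min/hr = 1980.24 mcg/hr
Concentration = 40 mg ÷ 137 mL = 0.2919708 mg/mL = 291.9708 mcg/mL
Rate = 1980.24 mcg/hr ÷ 291.9708 mcg/mL = 6.782322 mL/hr
Volume infused so far = 6.782322 mL/hr × 13.6 hr = 92.23958 mL
Volume remaining = 137 − 92.23958 = 44.76042 mL
New rate:
Dose = 0.61 mcg/kg/min × 89.2 kg = 54.412 mcg/min
54.412 mcg/min × 60 min/hr = 3264.72 mcg/hr
Rate = 3264.72 mcg/hr ÷ 291.9708 mcg/mL = 11.18167 mL/hr
Time remaining = 44.76042 mL ÷ 11.18167 mL/hr = 4.003019 hr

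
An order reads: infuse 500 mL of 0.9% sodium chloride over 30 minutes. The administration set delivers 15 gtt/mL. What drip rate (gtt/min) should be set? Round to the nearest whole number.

500 mL ÷ (30 min) = 16.66667 mL/min
16.66667 mL/min × 15 gtt/mL = 250 gtt/min

250 gtt/min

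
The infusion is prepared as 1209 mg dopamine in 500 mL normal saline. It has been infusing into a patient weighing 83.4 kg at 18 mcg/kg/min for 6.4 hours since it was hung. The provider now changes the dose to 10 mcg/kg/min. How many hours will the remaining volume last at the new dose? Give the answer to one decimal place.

Initial rate:
Dose = 18 mcg/kg/min × 83.4 kg = 1501.2 mcg/min
1501.2 mcg/min × 60 min/hr = 90072 mcg/hr
Concentration = 1209 mg ÷ 500 mL = 2.418 mg/mL = 2418 mcg/mL
Rate = 90072 mcg/hr ÷ 2418 mcg/mL = 37.25062 mL/hr
Volume infused so far = 37.25062 mL/hr × 6.4 hr = 238.404 mL
Volume remaining = 500 − 238.404 = 261.596 mL
New rate:
Dose = 10 mcg/kg/min × 83.4 kg = 834 mcg/min
834 mcg/min × 60 min/hr = 50040 mcg/hr
Rate = 50040 mcg/hr ÷ 2418 mcg/mL = 20.69479 mL/hr
Time remaining = 261.596 mL ÷ 20.69479 mL/hr = 12.64067 hr

12.6 hours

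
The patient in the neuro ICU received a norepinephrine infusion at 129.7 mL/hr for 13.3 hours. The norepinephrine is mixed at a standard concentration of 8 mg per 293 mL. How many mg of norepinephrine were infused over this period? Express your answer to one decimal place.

Concentration = 8 mg ÷ 293 mL = 0.02730375 mg/mL = 27.30375 mcg/mL
Drug rate = 129.7 mL/hr × 27.30375 mcg/mL = 3541.297 mcg/hr
Total = 3541.297 mcg/hr × 13.3 hr = 47099.25 mcg = 47.09925 mg

47.1 mg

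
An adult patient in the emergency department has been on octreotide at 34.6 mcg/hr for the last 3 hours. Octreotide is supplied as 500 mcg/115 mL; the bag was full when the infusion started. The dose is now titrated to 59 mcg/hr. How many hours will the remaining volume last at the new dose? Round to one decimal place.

6.7 hours

Initial rate:
Concentration = 500 mcg ÷ 115 mL = 4.347826 mcg/mL
Rate = 34.6 mcg/hr ÷ 4.347826 mcg/mL = 7.958 mL/hr
Volume infused so far = 7.958 mL/hr × 3 hr = 23.874 mL
Volume remaining = 115 − 23.874 = 91.126 mL
New rate:
Rate = 59 mcg/hr ÷ 4.347826 mcg/mL = 13.57 mL/hr
Time remaining = 91.126 mL ÷ 13.57 mL/hr = 6.715254 hr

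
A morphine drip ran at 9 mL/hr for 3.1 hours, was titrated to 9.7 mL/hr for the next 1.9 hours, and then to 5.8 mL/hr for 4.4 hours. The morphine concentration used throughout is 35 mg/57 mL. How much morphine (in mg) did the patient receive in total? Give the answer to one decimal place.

Concentration = 35 mg ÷ 57 mL = 0.6140351 mg/mL
Stage 1: 9 mL/hr × 3.1 hr = 27.9 mL → 27.9 mL × 0.6140351 mg/mL = 17.13158 mg
Stage 2: 9.7 mL/hr × 1.9 hr = 18.43 mL → 18.43 mL × 0.6140351 mg/mL = 11.31667 mg
Stage 3: 5.8 mL/hr × 4.4 hr = 25.52 mL → 25.52 mL × 0.6140351 mg/mL = 15.67018 mg
Total = 17.13158 + 11.31667 + 15.67018 = 44.11842 mg

44.1 mg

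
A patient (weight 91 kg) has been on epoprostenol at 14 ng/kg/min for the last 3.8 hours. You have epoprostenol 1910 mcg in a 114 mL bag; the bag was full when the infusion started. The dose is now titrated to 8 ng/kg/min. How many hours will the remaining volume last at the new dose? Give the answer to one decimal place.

Initial rate:
Dose = 14 ng/kg/min × 91 kg = 1274 ng/min
1274 ng/min × 60 min/hr = 76440 ng/hr
Concentration = 1910 mcg ÷ 114 mL = 16.75439 mcg/mL = 16754.39 ng/mL
Rate = 76440 ng/hr ÷ 16754.39 ng/mL = 4.562387 mL/hr
Volume infused so far = 4.562387 mL/hr × 3.8 hr = 17.33707 mL
Volume remaining = 114 − 17.33707 = 96.66293 mL
New rate:
Dose = 8 ng/kg/min × 91 kg = 728 ng/min
728 ng/min × 60 min/hr = 43680 ng/hr
Rate = 43680 ng/hr ÷ 16754.39 ng/mL = 2.607079 mL/hr
Time remaining = 96.66293 mL ÷ 2.607079 mL/hr = 37.07711 hr

37.1 hours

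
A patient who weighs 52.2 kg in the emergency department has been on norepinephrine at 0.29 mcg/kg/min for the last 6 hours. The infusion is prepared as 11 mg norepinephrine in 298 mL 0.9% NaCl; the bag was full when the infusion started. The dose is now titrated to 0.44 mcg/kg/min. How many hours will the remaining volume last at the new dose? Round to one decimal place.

4.0 hours

Initial rate:
Dose = 0.29 mcg/kg/min × 52.2 kg = 15.138 mcg/min
15.138 mcg/min × 60 min/hr = 908.28 mcg/hr
Concentration = 11 mg ÷ 298 mL = 0.03691275 mg/mL = 36.91275 mcg/mL
Rate = 908.28 mcg/hr ÷ 36.91275 mcg/mL = 24.60613 mL/hr
Volume infused so far = 24.60613 mL/hr × 6 hr = 147.6368 mL
Volume remaining = 298 − 147.6368 = 150.3632 mL
New rate:
Dose = 0.44 mcg/kg/min × 52.2 kg = 22.968 mcg/min
22.968 mcg/min × 60 min/hr = 1378.08 mcg/hr
Rate = 1378.08 mcg/hr ÷ 36.91275 mcg/mL = 37.33344 mL/hr
Time remaining = 150.3632 mL ÷ 37.33344 mL/hr = 4.027575 hr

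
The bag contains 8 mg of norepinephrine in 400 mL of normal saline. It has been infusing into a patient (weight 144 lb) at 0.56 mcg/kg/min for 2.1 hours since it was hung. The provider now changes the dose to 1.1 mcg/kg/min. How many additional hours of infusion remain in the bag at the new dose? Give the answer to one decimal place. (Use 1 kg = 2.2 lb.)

0.8 hours

Initial rate:
Weight = 144 lb ÷ 2.2 lb/kg = 65.45455 kg
Dose = 0.56 mcg/kg/min × 65.45455 kg = 36.65455 mcg/min
36.65455 mcg/min × 60 min/hr = 2199.273 mcg/hr
Concentration = 8 mg ÷ 400 mL = 0.02 mg/mL = 20 mcg/mL
Rate = 2199.273 mcg/hr ÷ 20 mcg/mL = 109.9636 mL/hr
Volume infused so far = 109.9636 mL/hr × 2.1 hr = 230.9236 mL
Volume remaining = 400 − 230.9236 = 169.0764 mL
New rate:
Dose = 1.1 mcg/kg/min × 65.45455 kg = 72 mcg/min
72 mcg/min × 60 min/hr = 4320 mcg/hr
Rate = 4320 mcg/hr ÷ 20 mcg/mL = 216 mL/hr
Time remaining = 169.0764 mL ÷ 216 mL/hr = 0.7827609 hr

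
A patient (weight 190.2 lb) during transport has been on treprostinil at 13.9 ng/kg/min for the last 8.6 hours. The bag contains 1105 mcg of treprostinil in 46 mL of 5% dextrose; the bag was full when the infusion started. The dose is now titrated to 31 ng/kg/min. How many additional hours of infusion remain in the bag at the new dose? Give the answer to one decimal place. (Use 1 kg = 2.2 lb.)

3.0 hours

Initial rate:
Weight = 190.2 lb ÷ 2.2 lb/kg = 86.45455 kg
Dose = 13.9 ng/kg/min × 86.45455 kg = 1201.718 ng/min
1201.718 ng/min × 60 min/hr = 72103.09 ng/hr
Concentration = 1105 mcg ÷ 46 mL = 24.02174 mcg/mL = 24021.74 ng/mL
Rate = 72103.09 ng/hr ÷ 24021.74 ng/mL = 3.001577 mL/hr
Volume infused so far = 3.001577 mL/hr × 8.6 hr = 25.81356 mL
Volume remaining = 46 − 25.81356 = 20.18644 mL
New rate:
Dose = 31 ng/kg/min × 86.45455 kg = 2680.091 ng/min
2680.091 ng/min × 60 min/hr = 160805.5 ng/hr
Rate = 160805.5 ng/hr ÷ 24021.74 ng/mL = 6.694164 mL/hr
Time remaining = 20.18644 mL ÷ 6.694164 mL/hr = 3.015528 hr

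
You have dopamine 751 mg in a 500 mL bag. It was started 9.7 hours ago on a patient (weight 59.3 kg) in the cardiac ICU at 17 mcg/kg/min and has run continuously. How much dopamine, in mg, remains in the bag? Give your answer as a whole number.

Dose = 17 mcg/kg/min × 59.3 kg = 1008.1 mcg/min
1008.1 mcg/min × 60 min/hr = 60486 mcg/hr
Concentration = 751 mg ÷ 500 mL = 1.502 mg/mL = 1502 mcg/mL
Rate = 60486 mcg/hr ÷ 1502 mcg/mL = 40.27031 mL/hr
Volume infused = 40.27031 mL/hr × 9.7 hr = 390.622 mL
Volume remaining = 500 − 390.622 = 109.378 mL
Drug remaining = 109.378 mL × 1502 mcg/mL = 164285.8 mcg = 164.2858 mg

164 mg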